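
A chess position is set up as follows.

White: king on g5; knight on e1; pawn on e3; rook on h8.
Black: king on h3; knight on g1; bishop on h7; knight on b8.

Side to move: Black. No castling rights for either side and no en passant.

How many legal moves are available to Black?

7

Black to move; king on h3.
In check: no.
Legal moves: Nd7, Nc6, Na6, Kg3, Kh2, Nf3+, Ne2.
Count: 7.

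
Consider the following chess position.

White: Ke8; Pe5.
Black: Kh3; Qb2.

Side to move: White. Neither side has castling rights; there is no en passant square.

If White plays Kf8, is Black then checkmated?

no

After Kf8: black king on h3; in check: no.
Black is not in check, so this cannot be checkmate.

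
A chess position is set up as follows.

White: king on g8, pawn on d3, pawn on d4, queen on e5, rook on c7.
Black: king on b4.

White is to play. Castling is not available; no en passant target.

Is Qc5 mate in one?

After Qc5: black king on b4; in check: yes, from the white queen on c5.
Black has 2 legal replies: Ka4, Kb3.
In check but a legal move exists → not checkmate.

no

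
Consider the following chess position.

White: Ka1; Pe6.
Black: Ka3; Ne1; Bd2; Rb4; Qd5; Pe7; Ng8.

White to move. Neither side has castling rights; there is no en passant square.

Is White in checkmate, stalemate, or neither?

stalemate

White to move; white king on a1.
In check: no.
King squares — b1: attacked by Rb4; a2: attacked by Ka3; b2: attacked by Ka3.
Legal moves for White: none.
Not in check and no legal moves → stalemate.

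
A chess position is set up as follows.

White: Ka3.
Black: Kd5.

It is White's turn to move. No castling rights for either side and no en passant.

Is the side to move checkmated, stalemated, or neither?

White to move; white king on a3.
In check: no.
Legal moves for White: Kb4, Ka4, Kb3, Kb2, Ka2.
White has 5 legal moves and is not in check → neither.

neither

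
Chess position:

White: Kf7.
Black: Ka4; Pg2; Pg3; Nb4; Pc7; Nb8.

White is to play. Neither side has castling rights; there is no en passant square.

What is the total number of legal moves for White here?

White to move; king on f7.
In check: no.
Legal moves: Kg8, Kf8, Ke8, Kg7, Ke7, Kg6, Kf6, Ke6.
Count: 8.

8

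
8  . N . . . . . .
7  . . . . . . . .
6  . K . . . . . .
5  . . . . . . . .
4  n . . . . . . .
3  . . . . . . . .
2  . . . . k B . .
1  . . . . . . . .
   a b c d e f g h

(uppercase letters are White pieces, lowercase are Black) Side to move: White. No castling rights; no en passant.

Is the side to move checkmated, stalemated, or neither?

White to move; white king on b6.
In check: yes, from the black knight on a4.
Legal moves for White: Kc7, Kb7, Ka7, Kc6, Ka6, Kb5, Ka5.
White is in check but has 7 legal moves → neither.

neither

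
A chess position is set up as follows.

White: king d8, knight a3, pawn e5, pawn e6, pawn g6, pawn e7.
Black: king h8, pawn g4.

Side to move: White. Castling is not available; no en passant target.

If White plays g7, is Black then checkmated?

After g7: black king on h8; in check: yes, from the white pawn on g7.
Black has 3 legal replies: Kg8, Kh7, Kxg7.
In check but a legal move exists → not checkmate.

no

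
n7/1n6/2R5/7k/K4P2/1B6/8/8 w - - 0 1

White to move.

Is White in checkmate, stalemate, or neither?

neither

White to move; white king on a4.
In check: no.
Legal moves for White include: Rc8, Rc7, Rh6+, Rg6, Rf6, Re6, Rd6, Rb6, Ra6, Rc5+, Rc4, Rc3, Rc2, Rc1, Kb5, Kb4, Ka3, Bg8, ... (list truncated; more exist).
White has legal moves and is not in check → neither.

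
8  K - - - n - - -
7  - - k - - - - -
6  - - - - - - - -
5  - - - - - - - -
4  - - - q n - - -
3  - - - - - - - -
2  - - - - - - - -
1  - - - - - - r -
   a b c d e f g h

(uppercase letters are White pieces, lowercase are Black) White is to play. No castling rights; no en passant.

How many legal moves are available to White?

White to move; king on a8.
In check: no.
Legal moves: none.
Count: 0.

0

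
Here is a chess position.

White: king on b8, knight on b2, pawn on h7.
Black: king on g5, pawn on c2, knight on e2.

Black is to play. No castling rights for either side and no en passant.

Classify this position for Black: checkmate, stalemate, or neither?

neither

Black to move; black king on g5.
In check: no.
Legal moves for Black: Kh6, Kg6, Kf6, Kh5, Kf5, Kh4, Kg4, Kf4, Nf4, Nd4, Ng3, Nc3, Ng1, Nc1, c1=Q, c1=R, c1=B, c1=N.
Black has 18 legal moves and is not in check → neither.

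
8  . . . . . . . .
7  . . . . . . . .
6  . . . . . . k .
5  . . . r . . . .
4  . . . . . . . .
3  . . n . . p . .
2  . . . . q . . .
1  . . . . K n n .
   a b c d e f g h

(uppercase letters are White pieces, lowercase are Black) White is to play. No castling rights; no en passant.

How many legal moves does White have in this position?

0

White to move; king on e1.
In check: yes, from the black queen on e2.
Legal moves: none.
Count: 0.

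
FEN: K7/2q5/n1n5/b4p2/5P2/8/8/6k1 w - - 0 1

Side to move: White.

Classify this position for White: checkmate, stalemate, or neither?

stalemate

White to move; white king on a8.
In check: no.
King squares — a7: attacked by Nc6; b7: attacked by Qc7; b8: attacked by Na6.
Legal moves for White: none.
Not in check and no legal moves → stalemate.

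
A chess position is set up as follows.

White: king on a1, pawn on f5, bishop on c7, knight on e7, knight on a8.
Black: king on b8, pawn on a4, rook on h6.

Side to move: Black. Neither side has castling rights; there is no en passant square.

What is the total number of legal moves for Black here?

Black to move; king on b8.
In check: yes, from the white bishop on c7.
Legal moves: Kxa8, Kb7, Ka7.
Count: 3.

3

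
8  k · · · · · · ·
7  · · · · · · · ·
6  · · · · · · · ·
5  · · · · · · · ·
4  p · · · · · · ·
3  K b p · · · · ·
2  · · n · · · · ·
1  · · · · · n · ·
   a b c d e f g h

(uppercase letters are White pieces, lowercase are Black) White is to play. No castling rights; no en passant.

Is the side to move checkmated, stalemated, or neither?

White to move; white king on a3.
In check: yes, from the black knight on c2.
King squares — a2: attacked by Bb3; b2: attacked by Pc3; b3: attacked by Pa4; a4: attacked by Bb3; b4: attacked by Nc2.
Legal moves for White: none.
In check with no legal moves → checkmate.

checkmate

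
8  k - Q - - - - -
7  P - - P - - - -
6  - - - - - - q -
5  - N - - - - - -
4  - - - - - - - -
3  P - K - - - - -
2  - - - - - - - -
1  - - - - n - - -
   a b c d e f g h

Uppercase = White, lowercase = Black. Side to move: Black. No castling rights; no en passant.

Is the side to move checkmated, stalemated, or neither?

Black to move; black king on a8.
In check: yes, from the white queen on c8.
King squares — a7: attacked by Nb5; b7: attacked by Qc8; b8: attacked by Pa7.
Legal moves for Black: none.
In check with no legal moves → checkmate.

checkmate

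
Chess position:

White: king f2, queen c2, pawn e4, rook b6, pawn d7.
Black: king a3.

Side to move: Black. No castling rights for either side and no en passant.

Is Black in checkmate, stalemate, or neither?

Black to move; black king on a3.
In check: no.
King squares — a2: attacked by Qc2; b2: attacked by Qc2; b3: attacked by Qc2; a4: attacked by Qc2; b4: attacked by Rb6.
Legal moves for Black: none.
Not in check and no legal moves → stalemate.

stalemate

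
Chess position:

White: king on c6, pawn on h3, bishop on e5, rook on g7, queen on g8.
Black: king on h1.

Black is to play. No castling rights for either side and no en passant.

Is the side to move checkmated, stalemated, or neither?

Black to move; black king on h1.
In check: no.
King squares — g1: attacked by Rg7; g2: attacked by Rg7; h2: attacked by Be5.
Legal moves for Black: none.
Not in check and no legal moves → stalemate.

stalemate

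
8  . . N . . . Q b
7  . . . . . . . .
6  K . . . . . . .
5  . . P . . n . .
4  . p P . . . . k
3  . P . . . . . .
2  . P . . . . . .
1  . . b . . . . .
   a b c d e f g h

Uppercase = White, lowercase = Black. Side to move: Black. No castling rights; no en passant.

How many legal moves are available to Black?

Black to move; king on h4.
In check: no.
Legal moves: Bg7, Bf6, Be5, Bd4, Bc3, Bhxb2, Ng7, Ne7, Nh6, Nd6, Nd4, Ng3, Ne3, Kh5, Kh3, Bh6, Bg5, Bf4, Be3, Bd2, Bcxb2.
Count: 21.

21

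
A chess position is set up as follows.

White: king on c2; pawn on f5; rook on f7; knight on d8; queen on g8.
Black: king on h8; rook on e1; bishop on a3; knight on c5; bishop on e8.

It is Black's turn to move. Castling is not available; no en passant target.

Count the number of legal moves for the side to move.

Black to move; king on h8.
In check: yes, from the white queen on g8.
Legal moves: Kxg8.
Count: 1.

1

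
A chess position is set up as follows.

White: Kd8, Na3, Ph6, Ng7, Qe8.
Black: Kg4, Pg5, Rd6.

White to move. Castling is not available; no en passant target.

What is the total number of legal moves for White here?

4

White to move; king on d8.
In check: yes, from the black rook on d6.
Legal moves: Kc8, Ke7, Kc7, Qd7+.
Count: 4.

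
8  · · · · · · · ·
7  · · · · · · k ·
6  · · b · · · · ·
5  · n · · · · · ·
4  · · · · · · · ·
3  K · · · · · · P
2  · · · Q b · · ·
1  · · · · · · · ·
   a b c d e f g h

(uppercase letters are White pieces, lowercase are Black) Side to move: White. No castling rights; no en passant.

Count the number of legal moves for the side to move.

White to move; king on a3.
In check: yes, from the black knight on b5.
Legal moves: Kb4, Ka4, Kb3, Kb2, Ka2.
Count: 5.

5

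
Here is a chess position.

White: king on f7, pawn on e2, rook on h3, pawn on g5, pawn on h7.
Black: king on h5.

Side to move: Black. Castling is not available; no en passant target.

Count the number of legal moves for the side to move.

2

Black to move; king on h5.
In check: yes, from the white rook on h3.
Legal moves: Kxg5, Kg4.
Count: 2.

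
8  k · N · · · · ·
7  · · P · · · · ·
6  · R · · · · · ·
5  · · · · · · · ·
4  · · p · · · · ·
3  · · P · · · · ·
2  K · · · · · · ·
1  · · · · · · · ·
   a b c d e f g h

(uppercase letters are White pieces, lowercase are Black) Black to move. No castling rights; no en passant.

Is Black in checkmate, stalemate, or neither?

Black to move; black king on a8.
In check: no.
King squares — a7: attacked by Nc8; b7: attacked by Rb6; b8: attacked by Rb6.
Legal moves for Black: none.
Not in check and no legal moves → stalemate.

stalemate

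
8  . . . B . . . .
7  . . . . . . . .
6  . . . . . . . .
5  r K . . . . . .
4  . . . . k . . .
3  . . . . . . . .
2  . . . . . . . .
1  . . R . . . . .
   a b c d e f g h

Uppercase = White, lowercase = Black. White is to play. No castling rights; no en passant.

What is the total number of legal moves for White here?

6

White to move; king on b5.
In check: yes, from the black rook on a5.
Legal moves: Kc6, Kb6, Kxa5, Kc4, Kb4, Bxa5.
Count: 6.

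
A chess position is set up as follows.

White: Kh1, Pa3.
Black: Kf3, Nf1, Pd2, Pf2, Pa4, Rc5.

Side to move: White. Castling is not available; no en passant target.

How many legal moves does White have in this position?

White to move; king on h1.
In check: no.
Legal moves: none.
Count: 0.

0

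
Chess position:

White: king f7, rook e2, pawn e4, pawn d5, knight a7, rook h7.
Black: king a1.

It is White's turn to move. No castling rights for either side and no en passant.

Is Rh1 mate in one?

After Rh1: black king on a1; in check: yes, from the white rook on h1.
King squares — b1: attacked by Rh1; a2: attacked by Re2; b2: attacked by Re2.
Black has no legal moves → checkmate.

yes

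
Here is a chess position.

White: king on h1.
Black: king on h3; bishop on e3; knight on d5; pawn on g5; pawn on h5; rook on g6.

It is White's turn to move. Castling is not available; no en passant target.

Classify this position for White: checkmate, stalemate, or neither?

stalemate

White to move; white king on h1.
In check: no.
King squares — g1: attacked by Be3; g2: attacked by Kh3; h2: attacked by Kh3.
Legal moves for White: none.
Not in check and no legal moves → stalemate.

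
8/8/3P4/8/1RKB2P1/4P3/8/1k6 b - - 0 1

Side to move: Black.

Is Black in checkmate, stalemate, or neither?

neither

Black to move; black king on b1.
In check: yes, from the white rook on b4.
Legal moves for Black: Kc2, Ka2, Kc1.
Black is in check but has 3 legal moves → neither.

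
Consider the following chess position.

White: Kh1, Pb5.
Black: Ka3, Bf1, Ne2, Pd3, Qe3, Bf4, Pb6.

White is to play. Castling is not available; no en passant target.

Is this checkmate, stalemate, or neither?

White to move; white king on h1.
In check: no.
King squares — g1: attacked by Ne2; g2: attacked by Bf1; h2: attacked by Bf4.
Legal moves for White: none.
Not in check and no legal moves → stalemate.

stalemate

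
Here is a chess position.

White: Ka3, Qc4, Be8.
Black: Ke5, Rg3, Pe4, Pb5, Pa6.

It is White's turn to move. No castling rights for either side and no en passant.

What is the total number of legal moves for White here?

White to move; king on a3.
In check: yes, from the black rook on g3.
Legal moves: Kb4, Kb2, Ka2, Qd3, Qc3+, Qb3.
Count: 6.

6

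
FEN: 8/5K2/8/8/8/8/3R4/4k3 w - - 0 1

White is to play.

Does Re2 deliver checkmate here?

After Re2: black king on e1; in check: yes, from the white rook on e2.
Black has 3 legal replies: Kxe2, Kf1, Kd1.
In check but a legal move exists → not checkmate.

no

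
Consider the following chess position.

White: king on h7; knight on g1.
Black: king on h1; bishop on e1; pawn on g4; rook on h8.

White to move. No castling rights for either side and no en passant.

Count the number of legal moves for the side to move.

White to move; king on h7.
In check: yes, from the black rook on h8.
Legal moves: Kxh8, Kg7, Kg6.
Count: 3.

3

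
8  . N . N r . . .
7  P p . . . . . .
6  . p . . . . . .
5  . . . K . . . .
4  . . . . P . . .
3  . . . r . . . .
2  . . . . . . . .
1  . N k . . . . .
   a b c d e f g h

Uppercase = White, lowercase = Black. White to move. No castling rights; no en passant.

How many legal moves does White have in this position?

1

White to move; king on d5.
In check: yes, from the black rook on d3.
Legal moves: Kc4.
Count: 1.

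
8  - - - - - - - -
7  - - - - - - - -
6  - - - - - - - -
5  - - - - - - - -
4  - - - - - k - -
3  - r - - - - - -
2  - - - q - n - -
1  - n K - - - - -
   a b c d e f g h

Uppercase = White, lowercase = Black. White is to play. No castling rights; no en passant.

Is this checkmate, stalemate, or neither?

White to move; white king on c1.
In check: yes, from the black queen on d2.
King squares — b1: attacked by Rb3; d1: attacked by Qd2; b2: attacked by Qd2; c2: attacked by Qd2; d2: attacked by Nb1.
Legal moves for White: none.
In check with no legal moves → checkmate.

checkmate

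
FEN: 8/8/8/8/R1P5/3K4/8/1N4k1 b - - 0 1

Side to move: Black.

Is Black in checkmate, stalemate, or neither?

neither

Black to move; black king on g1.
In check: no.
Legal moves for Black: Kh2, Kg2, Kf2, Kh1, Kf1.
Black has 5 legal moves and is not in check → neither.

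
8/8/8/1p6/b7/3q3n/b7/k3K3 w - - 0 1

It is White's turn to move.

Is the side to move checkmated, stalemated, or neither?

stalemate

White to move; white king on e1.
In check: no.
King squares — d1: attacked by Qd3; f1: attacked by Qd3; d2: attacked by Qd3; e2: attacked by Qd3; f2: attacked by Nh3.
Legal moves for White: none.
Not in check and no legal moves → stalemate.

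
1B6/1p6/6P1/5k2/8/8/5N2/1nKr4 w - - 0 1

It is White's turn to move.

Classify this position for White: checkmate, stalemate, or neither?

neither

White to move; white king on c1.
In check: yes, from the black rook on d1.
King squares — b1: attacked by Rd1; d1: available; b2: available; c2: available; d2: attacked by Nb1.
Legal moves for White: Kc2, Kb2, Kxd1, Nxd1.
White is in check but has 4 legal moves → neither.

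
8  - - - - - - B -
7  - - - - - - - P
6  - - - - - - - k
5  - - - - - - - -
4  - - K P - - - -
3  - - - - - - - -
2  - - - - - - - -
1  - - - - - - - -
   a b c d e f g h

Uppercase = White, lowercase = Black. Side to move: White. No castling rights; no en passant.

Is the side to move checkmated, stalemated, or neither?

White to move; white king on c4.
In check: no.
Legal moves for White: Bf7, Be6, Bd5, Kd5, Kc5, Kb5, Kb4, Kd3, Kc3, Kb3, h8=Q+, h8=R+, h8=B, h8=N, d5.
White has 15 legal moves and is not in check → neither.

neither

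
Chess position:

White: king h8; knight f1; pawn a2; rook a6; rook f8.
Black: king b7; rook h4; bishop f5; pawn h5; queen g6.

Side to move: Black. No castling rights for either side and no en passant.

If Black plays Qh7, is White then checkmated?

yes

After Qh7: white king on h8; in check: yes, from the black queen on h7.
King squares — g7: attacked by Qh7; h7: attacked by Bf5; g8: attacked by Qh7.
White has no legal moves → checkmate.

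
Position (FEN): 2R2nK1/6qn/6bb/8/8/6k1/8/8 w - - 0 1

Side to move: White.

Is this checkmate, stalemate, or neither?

White to move; white king on g8.
In check: yes, from the black queen on g7.
King squares — f7: attacked by Bg6; g7: attacked by Bh6; h7: attacked by Bg6; f8: attacked by Qg7; h8: attacked by Qg7.
Legal moves for White: none.
In check with no legal moves → checkmate.

checkmate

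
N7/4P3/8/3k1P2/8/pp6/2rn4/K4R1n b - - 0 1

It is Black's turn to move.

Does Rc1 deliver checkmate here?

no

After Rc1: white king on a1; in check: yes, from the black rook on c1.
White has 1 legal reply: Rxc1.
In check but a legal move exists → not checkmate.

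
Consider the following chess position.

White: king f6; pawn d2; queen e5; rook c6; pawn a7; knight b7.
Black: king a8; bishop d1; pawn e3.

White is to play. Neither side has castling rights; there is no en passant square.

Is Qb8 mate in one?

yes

After Qb8: black king on a8; in check: yes, from the white queen on b8.
King squares — a7: attacked by Qb8; b7: attacked by Qb8; b8: attacked by Pa7.
Black has no legal moves → checkmate.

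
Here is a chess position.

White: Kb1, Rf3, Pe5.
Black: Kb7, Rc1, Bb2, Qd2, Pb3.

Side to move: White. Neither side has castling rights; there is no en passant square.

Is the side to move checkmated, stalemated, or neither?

White to move; white king on b1.
In check: yes, from the black rook on c1.
King squares — a1: attacked by Rc1; c1: attacked by Bb2; a2: attacked by Pb3; b2: attacked by Qd2; c2: attacked by Rc1.
Legal moves for White: none.
In check with no legal moves → checkmate.

checkmate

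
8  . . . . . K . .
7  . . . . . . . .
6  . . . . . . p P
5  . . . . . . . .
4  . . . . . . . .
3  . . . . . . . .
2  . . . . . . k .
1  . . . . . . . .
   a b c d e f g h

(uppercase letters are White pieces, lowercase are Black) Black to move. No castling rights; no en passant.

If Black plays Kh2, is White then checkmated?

After Kh2: white king on f8; in check: no.
White is not in check, so this cannot be checkmate.

no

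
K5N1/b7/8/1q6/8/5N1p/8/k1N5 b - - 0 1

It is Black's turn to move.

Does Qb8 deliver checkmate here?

After Qb8: white king on a8; in check: yes, from the black queen on b8.
King squares — a7: attacked by Qb8; b7: attacked by Qb8; b8: attacked by Ba7.
White has no legal moves → checkmate.

yes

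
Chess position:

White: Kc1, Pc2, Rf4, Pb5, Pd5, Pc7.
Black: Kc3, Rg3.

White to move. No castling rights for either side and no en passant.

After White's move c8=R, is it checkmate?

yes

After c8=R: black king on c3; in check: yes, from the white rook on c8.
King squares — b2: attacked by Kc1; c2: attacked by Kc1; d2: attacked by Kc1; b3: attacked by Pc2; d3: attacked by Pc2; b4: attacked by Rf4; c4: attacked by Rf4; d4: attacked by Rf4.
Black has no legal moves → checkmate.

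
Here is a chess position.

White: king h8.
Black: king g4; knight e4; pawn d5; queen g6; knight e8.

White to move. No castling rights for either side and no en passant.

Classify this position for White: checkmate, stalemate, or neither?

White to move; white king on h8.
In check: no.
King squares — g7: attacked by Qg6; h7: attacked by Qg6; g8: attacked by Qg6.
Legal moves for White: none.
Not in check and no legal moves → stalemate.

stalemate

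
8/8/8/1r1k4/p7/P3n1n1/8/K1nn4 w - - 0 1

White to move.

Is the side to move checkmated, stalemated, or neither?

stalemate

White to move; white king on a1.
In check: no.
King squares — b1: attacked by Rb5; a2: attacked by Nc1; b2: attacked by Nd1.
Legal moves for White: none.
Not in check and no legal moves → stalemate.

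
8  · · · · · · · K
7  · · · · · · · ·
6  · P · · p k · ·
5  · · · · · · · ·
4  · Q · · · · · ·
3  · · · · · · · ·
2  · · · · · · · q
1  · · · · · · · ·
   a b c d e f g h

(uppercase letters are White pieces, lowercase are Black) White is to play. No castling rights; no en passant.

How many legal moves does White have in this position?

2

White to move; king on h8.
In check: yes, from the black queen on h2.
Legal moves: Kg8, Qh4+.
Count: 2.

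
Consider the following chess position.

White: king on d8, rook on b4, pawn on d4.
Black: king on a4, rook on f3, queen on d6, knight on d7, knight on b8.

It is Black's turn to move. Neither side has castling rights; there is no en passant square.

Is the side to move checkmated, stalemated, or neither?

Black to move; black king on a4.
In check: yes, from the white rook on b4.
King squares — a3: available; b3: attacked by Rb4; b4: available; a5: available; b5: attacked by Rb4.
Legal moves for Black: Ka5, Kxb4, Ka3, Qxb4.
Black is in check but has 4 legal moves → neither.

neither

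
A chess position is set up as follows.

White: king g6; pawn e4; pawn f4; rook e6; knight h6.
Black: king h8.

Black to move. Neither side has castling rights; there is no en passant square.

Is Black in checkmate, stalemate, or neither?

Black to move; black king on h8.
In check: no.
King squares — g7: attacked by Kg6; h7: attacked by Kg6; g8: attacked by Nh6.
Legal moves for Black: none.
Not in check and no legal moves → stalemate.

stalemate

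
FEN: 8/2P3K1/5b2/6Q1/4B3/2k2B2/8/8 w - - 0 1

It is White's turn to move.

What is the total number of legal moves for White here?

8

White to move; king on g7.
In check: yes, from the black bishop on f6.
Legal moves: Kg8, Kf8, Kh7, Kf7, Kh6, Kg6, Kxf6, Qxf6+.
Count: 8.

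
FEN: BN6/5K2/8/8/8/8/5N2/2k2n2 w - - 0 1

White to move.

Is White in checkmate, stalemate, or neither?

neither

White to move; white king on f7.
In check: no.
Legal moves for White include: Nd7, Nc6, Na6, Bb7, Bc6, Bd5, Be4, Bf3, Bg2, Bh1, Kg8, Kf8, Ke8, Kg7, Ke7, Kg6, Kf6, Ke6, ... (list truncated; more exist).
White has legal moves and is not in check → neither.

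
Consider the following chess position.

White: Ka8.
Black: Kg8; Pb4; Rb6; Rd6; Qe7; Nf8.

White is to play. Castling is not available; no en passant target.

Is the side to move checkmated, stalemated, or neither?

stalemate

White to move; white king on a8.
In check: no.
King squares — a7: attacked by Qe7; b7: attacked by Rb6; b8: attacked by Rb6.
Legal moves for White: none.
Not in check and no legal moves → stalemate.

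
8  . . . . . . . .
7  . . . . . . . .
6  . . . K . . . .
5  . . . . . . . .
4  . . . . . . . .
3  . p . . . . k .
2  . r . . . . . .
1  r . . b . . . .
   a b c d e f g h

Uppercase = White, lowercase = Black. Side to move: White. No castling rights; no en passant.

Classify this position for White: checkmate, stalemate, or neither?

neither

White to move; white king on d6.
In check: no.
Legal moves for White: Ke7, Kd7, Kc7, Ke6, Kc6, Ke5, Kd5, Kc5.
White has 8 legal moves and is not in check → neither.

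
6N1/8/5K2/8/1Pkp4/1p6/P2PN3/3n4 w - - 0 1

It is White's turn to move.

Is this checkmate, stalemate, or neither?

neither

White to move; white king on f6.
In check: no.
Legal moves for White include: Ne7, Nh6, Kg7, Kf7, Ke7, Kg6, Ke6, Kg5, Kf5, Ke5, Nf4, Nxd4, Ng3, Nc3, Ng1, Nc1, axb3+, b5, ... (list truncated; more exist).
White has legal moves and is not in check → neither.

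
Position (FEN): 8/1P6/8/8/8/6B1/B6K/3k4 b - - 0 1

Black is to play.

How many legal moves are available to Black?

Black to move; king on d1.
In check: no.
Legal moves: Ke2, Kd2, Kc2, Kc1.
Count: 4.

4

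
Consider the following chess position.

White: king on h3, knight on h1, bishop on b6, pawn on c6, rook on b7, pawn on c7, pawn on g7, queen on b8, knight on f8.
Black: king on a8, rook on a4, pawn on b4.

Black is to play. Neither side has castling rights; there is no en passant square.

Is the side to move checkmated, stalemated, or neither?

Black to move; black king on a8.
In check: yes, from the white queen on b8.
King squares — a7: attacked by Bb6; b7: attacked by Pc6; b8: attacked by Rb7.
Legal moves for Black: none.
In check with no legal moves → checkmate.

checkmate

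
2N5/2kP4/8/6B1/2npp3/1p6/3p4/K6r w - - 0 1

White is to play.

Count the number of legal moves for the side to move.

0

White to move; king on a1.
In check: yes, from the black rook on h1.
Legal moves: none.
Count: 0.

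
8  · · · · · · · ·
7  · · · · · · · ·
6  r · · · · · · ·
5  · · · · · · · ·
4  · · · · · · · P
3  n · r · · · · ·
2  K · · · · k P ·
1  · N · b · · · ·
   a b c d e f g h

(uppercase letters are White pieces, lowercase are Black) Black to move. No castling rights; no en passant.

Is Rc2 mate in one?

no

After Rc2: white king on a2; in check: yes, from the black rook on c2.
White has 2 legal replies: Kb3, Ka1.
In check but a legal move exists → not checkmate.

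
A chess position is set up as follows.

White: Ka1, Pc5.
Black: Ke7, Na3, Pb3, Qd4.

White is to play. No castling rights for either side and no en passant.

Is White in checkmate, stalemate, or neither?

checkmate

White to move; white king on a1.
In check: yes, from the black queen on d4.
King squares — b1: attacked by Na3; a2: attacked by Pb3; b2: attacked by Qd4.
Legal moves for White: none.
In check with no legal moves → checkmate.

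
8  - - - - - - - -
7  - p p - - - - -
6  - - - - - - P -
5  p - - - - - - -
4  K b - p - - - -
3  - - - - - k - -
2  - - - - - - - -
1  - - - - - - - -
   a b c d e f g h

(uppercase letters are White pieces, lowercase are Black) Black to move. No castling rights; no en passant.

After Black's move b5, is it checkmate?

After b5: white king on a4; in check: yes, from the black pawn on b5.
White has 2 legal replies: Kxb5, Kb3.
In check but a legal move exists → not checkmate.

no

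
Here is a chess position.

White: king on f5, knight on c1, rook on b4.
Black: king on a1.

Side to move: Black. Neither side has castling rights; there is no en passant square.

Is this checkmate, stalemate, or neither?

Black to move; black king on a1.
In check: no.
King squares — b1: attacked by Rb4; a2: attacked by Nc1; b2: attacked by Rb4.
Legal moves for Black: none.
Not in check and no legal moves → stalemate.

stalemate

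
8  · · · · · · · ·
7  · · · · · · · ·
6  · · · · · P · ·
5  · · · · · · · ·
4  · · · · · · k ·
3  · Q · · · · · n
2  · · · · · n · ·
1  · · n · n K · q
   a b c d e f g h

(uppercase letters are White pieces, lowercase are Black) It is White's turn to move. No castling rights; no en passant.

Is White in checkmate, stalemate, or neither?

checkmate

White to move; white king on f1.
In check: yes, from the black queen on h1.
King squares — e1: attacked by Qh1; g1: attacked by Qh1; e2: attacked by Nc1; f2: attacked by Nh3; g2: attacked by Ne1.
Legal moves for White: none.
In check with no legal moves → checkmate.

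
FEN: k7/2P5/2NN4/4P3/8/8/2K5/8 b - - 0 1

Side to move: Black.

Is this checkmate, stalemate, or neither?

Black to move; black king on a8.
In check: no.
King squares — a7: attacked by Nc6; b7: attacked by Nd6; b8: attacked by Nc6.
Legal moves for Black: none.
Not in check and no legal moves → stalemate.

stalemate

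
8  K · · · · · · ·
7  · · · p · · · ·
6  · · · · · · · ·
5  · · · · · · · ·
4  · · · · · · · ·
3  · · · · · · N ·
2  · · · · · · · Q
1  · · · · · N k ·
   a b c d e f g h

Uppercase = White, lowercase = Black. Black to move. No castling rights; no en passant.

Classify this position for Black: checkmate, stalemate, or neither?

checkmate

Black to move; black king on g1.
In check: yes, from the white queen on h2.
King squares — f1: attacked by Ng3; h1: attacked by Qh2; f2: attacked by Qh2; g2: attacked by Qh2; h2: attacked by Nf1.
Legal moves for Black: none.
In check with no legal moves → checkmate.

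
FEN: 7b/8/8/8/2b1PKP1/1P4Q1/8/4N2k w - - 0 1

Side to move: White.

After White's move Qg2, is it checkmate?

After Qg2: black king on h1; in check: yes, from the white queen on g2.
King squares — g1: attacked by Qg2; g2: attacked by Ne1; h2: attacked by Qg2.
Black has no legal moves → checkmate.

yes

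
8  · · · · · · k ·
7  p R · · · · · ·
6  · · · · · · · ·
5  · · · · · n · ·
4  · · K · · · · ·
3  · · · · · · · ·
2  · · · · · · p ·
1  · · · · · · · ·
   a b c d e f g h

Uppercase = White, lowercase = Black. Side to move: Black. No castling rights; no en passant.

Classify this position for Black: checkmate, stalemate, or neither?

Black to move; black king on g8.
In check: no.
Legal moves for Black: Kh8, Kf8, Ng7, Ne7, Nh6, Nd6+, Nh4, Nd4, Ng3, Ne3+, a6, g1=Q, g1=R, g1=B, g1=N, a5.
Black has 16 legal moves and is not in check → neither.

neither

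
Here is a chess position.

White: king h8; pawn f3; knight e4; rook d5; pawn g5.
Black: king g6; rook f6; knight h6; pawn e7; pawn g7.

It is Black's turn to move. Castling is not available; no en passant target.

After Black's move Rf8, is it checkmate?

After Rf8: white king on h8; in check: yes, from the black rook on f8.
King squares — g7: attacked by Kg6; h7: attacked by Kg6; g8: attacked by Nh6.
White has no legal moves → checkmate.

yes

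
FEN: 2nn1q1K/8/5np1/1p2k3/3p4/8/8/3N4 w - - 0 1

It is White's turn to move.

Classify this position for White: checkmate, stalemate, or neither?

White to move; white king on h8.
In check: yes, from the black queen on f8.
King squares — g7: attacked by Qf8; h7: attacked by Nf6; g8: attacked by Nf6.
Legal moves for White: none.
In check with no legal moves → checkmate.

checkmate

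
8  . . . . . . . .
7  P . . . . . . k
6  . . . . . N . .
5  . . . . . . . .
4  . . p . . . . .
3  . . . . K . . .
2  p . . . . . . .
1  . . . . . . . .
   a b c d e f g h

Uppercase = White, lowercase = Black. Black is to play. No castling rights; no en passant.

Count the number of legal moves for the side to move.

Black to move; king on h7.
In check: yes, from the white knight on f6.
Legal moves: Kh8, Kg7, Kh6, Kg6.
Count: 4.

4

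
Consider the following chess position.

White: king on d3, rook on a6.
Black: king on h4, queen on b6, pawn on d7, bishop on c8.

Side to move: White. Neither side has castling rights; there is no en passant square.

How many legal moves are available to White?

14

White to move; king on d3.
In check: no.
Legal moves: Ra8, Ra7, Rxb6, Ra5, Ra4+, Ra3, Ra2, Ra1, Ke4, Kc4, Kc3, Ke2, Kd2, Kc2.
Count: 14.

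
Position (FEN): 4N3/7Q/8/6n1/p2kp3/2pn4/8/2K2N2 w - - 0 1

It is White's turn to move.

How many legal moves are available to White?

White to move; king on c1.
In check: yes, from the black knight on d3.
Legal moves: Kc2, Kd1, Kb1.
Count: 3.

3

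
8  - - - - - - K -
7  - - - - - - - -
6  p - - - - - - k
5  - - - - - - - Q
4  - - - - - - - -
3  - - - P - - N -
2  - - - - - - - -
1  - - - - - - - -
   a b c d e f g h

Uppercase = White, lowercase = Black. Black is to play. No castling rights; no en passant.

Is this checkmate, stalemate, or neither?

checkmate

Black to move; black king on h6.
In check: yes, from the white queen on h5.
King squares — g5: attacked by Qh5; h5: attacked by Ng3; g6: attacked by Qh5; g7: attacked by Kg8; h7: attacked by Qh5.
Legal moves for Black: none.
In check with no legal moves → checkmate.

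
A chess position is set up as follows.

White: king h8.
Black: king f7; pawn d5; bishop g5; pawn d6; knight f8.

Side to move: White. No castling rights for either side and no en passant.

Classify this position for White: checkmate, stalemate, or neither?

stalemate

White to move; white king on h8.
In check: no.
King squares — g7: attacked by Kf7; h7: attacked by Nf8; g8: attacked by Kf7.
Legal moves for White: none.
Not in check and no legal moves → stalemate.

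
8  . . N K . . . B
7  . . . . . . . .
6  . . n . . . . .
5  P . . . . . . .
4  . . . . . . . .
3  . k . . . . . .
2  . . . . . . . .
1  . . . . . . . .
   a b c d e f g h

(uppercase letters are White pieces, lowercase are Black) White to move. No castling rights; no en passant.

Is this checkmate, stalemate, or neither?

neither

White to move; white king on d8.
In check: yes, from the black knight on c6.
King squares — c7: available; d7: available; e7: attacked by Nc6; c8: own knight; e8: available.
Legal moves for White: Ke8, Kd7, Kc7.
White is in check but has 3 legal moves → neither.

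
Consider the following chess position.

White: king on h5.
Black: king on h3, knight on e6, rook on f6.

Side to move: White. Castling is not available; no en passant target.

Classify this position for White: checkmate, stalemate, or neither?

stalemate

White to move; white king on h5.
In check: no.
King squares — g4: attacked by Kh3; h4: attacked by Kh3; g5: attacked by Ne6; g6: attacked by Rf6; h6: attacked by Rf6.
Legal moves for White: none.
Not in check and no legal moves → stalemate.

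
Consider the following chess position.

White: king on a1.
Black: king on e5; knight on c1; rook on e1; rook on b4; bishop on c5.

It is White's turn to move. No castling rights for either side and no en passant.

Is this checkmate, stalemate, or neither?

stalemate

White to move; white king on a1.
In check: no.
King squares — b1: attacked by Rb4; a2: attacked by Nc1; b2: attacked by Rb4.
Legal moves for White: none.
Not in check and no legal moves → stalemate.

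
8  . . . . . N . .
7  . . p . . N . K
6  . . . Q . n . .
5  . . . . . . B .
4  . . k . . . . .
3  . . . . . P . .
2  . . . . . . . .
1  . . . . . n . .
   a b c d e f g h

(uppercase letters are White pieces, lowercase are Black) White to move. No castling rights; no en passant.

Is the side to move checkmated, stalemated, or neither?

White to move; white king on h7.
In check: yes, from the black knight on f6.
Legal moves for White: Kh8, Kg7, Kh6, Kg6, Qxf6, Bxf6.
White is in check but has 6 legal moves → neither.

neither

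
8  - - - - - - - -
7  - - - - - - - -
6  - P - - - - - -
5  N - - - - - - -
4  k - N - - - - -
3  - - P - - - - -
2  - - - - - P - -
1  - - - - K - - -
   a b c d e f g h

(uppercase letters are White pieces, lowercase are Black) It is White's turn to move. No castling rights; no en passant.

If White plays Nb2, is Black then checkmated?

After Nb2: black king on a4; in check: yes, from the white knight on b2.
Black has 3 legal replies: Kb5, Kxa5, Ka3.
In check but a legal move exists → not checkmate.

no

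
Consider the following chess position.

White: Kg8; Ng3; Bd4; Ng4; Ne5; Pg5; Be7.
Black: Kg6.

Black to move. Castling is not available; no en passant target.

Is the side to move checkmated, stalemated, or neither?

Black to move; black king on g6.
In check: yes, from the white knight on e5.
King squares — f5: attacked by Ng3; g5: attacked by Be7; h5: attacked by Ng3; f6: attacked by Ng4; h6: attacked by Ng4; f7: attacked by Ne5; g7: attacked by Kg8; h7: attacked by Kg8.
Legal moves for Black: none.
In check with no legal moves → checkmate.

checkmate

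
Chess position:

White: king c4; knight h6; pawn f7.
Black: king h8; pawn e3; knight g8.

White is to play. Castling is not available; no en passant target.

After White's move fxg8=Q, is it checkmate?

After fxg8=Q: black king on h8; in check: yes, from the white queen on g8.
King squares — g7: attacked by Qg8; h7: attacked by Qg8; g8: attacked by Nh6.
Black has no legal moves → checkmate.

yes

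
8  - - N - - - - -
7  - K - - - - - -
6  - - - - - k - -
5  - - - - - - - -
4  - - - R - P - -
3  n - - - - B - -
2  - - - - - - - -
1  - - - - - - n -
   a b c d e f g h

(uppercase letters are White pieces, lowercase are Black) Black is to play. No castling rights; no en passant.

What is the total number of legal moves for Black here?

Black to move; king on f6.
In check: no.
Legal moves: Kg7, Kf7, Kg6, Ke6, Kf5, Nb5, Nc4, Nc2, Nb1, Nh3, Nxf3, Ne2.
Count: 12.

12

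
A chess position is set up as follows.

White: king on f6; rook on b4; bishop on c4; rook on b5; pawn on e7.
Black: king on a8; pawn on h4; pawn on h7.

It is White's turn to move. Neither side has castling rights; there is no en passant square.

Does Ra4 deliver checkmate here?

yes

After Ra4: black king on a8; in check: yes, from the white rook on a4.
King squares — a7: attacked by Ra4; b7: attacked by Rb5; b8: attacked by Rb5.
Black has no legal moves → checkmate.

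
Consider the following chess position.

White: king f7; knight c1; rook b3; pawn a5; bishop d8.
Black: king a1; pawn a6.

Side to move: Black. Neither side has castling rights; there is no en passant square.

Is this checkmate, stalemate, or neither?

Black to move; black king on a1.
In check: no.
King squares — b1: attacked by Rb3; a2: attacked by Nc1; b2: attacked by Rb3.
Legal moves for Black: none.
Not in check and no legal moves → stalemate.

stalemate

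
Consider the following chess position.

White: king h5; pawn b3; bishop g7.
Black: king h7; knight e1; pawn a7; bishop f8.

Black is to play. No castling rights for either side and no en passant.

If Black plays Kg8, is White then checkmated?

After Kg8: white king on h5; in check: no.
White is not in check, so this cannot be checkmate.

no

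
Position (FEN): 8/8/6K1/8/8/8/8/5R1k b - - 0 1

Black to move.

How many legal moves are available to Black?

2

Black to move; king on h1.
In check: yes, from the white rook on f1.
Legal moves: Kh2, Kg2.
Count: 2.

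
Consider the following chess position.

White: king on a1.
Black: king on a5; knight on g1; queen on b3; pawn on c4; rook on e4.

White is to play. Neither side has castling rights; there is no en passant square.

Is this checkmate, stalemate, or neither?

White to move; white king on a1.
In check: no.
King squares — b1: attacked by Qb3; a2: attacked by Qb3; b2: attacked by Qb3.
Legal moves for White: none.
Not in check and no legal moves → stalemate.

stalemate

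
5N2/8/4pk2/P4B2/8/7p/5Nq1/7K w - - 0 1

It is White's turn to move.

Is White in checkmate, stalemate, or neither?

checkmate

White to move; white king on h1.
In check: yes, from the black queen on g2.
King squares — g1: attacked by Qg2; g2: attacked by Ph3; h2: attacked by Qg2.
Legal moves for White: none.
In check with no legal moves → checkmate.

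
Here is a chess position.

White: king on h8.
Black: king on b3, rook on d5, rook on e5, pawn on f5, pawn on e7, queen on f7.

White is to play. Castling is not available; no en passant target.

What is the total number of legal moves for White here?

White to move; king on h8.
In check: no.
Legal moves: none.
Count: 0.

0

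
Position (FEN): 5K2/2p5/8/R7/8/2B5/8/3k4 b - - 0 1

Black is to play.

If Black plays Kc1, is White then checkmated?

no

After Kc1: white king on f8; in check: no.
White is not in check, so this cannot be checkmate.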